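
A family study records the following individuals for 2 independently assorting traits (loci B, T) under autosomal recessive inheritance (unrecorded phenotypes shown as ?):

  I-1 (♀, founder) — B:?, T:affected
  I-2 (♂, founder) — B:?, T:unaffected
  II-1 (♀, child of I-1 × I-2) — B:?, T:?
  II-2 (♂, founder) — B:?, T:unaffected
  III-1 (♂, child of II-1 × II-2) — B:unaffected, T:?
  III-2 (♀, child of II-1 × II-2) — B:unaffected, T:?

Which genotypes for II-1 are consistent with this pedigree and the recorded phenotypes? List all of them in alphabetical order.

II-1 ∈ {BB Tt, BB tt, Bb Tt, Bb tt, bb Tt, bb tt}

B/I-1 ? ·: BB|Bb|bb
B/I-2 ? ·: BB|Bb|bb
B/II-1 ? I-1×I-2: BB|Bb|bb
B/II-2 ? ·: BB|Bb|bb
B/III-1 un II-1×II-2: BB|Bb
B/III-2 un II-1×II-2: BB|Bb
⇒ B over [I-1,I-2,II-1,II-2,III-1,III-2]: 95 consistent
T/I-1 aff ·: tt
T/I-2 un ·: TT|Tt
T/II-1 ? I-1×I-2: Tt|tt
T/II-2 un ·: TT|Tt
T/III-1 ? II-1×II-2: TT|Tt|tt
T/III-2 ? II-1×II-2: TT|Tt|tt
⇒ T over [I-1,I-2,II-1,II-2,III-1,III-2]: 31 consistent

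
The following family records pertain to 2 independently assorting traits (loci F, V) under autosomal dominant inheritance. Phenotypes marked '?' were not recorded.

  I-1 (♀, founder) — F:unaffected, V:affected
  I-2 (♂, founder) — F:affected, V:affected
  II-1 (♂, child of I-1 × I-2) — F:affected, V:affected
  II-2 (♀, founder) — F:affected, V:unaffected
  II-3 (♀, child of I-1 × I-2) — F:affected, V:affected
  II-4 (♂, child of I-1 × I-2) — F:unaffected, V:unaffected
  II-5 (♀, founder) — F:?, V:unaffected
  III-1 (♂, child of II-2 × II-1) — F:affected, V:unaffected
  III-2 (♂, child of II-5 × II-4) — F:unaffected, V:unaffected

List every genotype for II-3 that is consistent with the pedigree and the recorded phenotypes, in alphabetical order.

II-3 ∈ {Ff VV, Ff Vv}

F/I-1 un ·: ff
F/I-2 aff ·: Ff
F/II-1 aff I-1×I-2: Ff
F/II-2 aff ·: Ff|FF
F/II-3 aff I-1×I-2: Ff
F/II-4 un I-1×I-2: ff
F/II-5 ? ·: ff|Ff
F/III-1 aff II-2×II-1: Ff|FF
F/III-2 un II-5×II-4: ff
⇒ F over [I-1,I-2,II-1,II-2,II-3,II-4,II-5,III-1,III-2]: 8 consistent
V/I-1 aff ·: Vv
V/I-2 aff ·: Vv
V/II-1 aff I-1×I-2: Vv
V/II-2 un ·: vv
V/II-3 aff I-1×I-2: Vv|VV
V/II-4 un I-1×I-2: vv
V/II-5 un ·: vv
V/III-1 un II-2×II-1: vv
V/III-2 un II-5×II-4: vv
⇒ V over [I-1,I-2,II-1,II-2,II-3,II-4,II-5,III-1,III-2]: 2 consistent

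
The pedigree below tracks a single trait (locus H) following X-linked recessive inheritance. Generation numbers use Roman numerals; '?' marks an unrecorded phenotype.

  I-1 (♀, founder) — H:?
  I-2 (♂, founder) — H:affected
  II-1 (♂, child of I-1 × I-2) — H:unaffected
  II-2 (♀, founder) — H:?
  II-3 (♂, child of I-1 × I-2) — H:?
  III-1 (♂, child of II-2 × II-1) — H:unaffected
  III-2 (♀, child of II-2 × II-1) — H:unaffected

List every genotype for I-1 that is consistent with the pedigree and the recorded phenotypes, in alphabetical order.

H/I-1 ? ·: X^HX^H|X^HX^h
H/I-2 aff ·: X^hY
H/II-1 un I-1×I-2: X^HY
H/II-2 ? ·: X^HX^H|X^HX^h
H/II-3 ? I-1×I-2: X^HY|X^hY
H/III-1 un II-2×II-1: X^HY
H/III-2 un II-2×II-1: X^HX^H|X^HX^h
⇒ H over [I-1,I-2,II-1,II-2,II-3,III-1,III-2]: 9 consistent

I-1 ∈ {X^HX^H, X^HX^h}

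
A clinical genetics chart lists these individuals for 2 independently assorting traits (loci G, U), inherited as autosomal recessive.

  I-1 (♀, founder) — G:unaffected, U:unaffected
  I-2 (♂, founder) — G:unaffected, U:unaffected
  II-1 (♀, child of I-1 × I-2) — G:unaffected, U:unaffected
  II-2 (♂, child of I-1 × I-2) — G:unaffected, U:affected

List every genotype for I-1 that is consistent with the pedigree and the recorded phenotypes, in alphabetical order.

I-1 ∈ {GG Uu, Gg Uu}

G/I-1 un ·: GG|Gg
G/I-2 un ·: GG|Gg
G/II-1 un I-1×I-2: GG|Gg
G/II-2 un I-1×I-2: GG|Gg
⇒ G over [I-1,I-2,II-1,II-2]: 13 consistent
U/I-1 un ·: Uu
U/I-2 un ·: Uu
U/II-1 un I-1×I-2: UU|Uu
U/II-2 aff I-1×I-2: uu
⇒ U over [I-1,I-2,II-1,II-2]: 2 consistent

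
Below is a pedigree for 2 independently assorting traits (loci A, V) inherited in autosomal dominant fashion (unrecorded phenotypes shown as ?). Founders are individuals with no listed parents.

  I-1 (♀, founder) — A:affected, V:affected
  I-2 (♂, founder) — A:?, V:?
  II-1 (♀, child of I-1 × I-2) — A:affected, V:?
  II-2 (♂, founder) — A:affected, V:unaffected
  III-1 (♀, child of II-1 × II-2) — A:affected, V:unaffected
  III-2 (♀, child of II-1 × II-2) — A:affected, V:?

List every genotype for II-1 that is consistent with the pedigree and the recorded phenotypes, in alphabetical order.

A/I-1 aff ·: Aa|AA
A/I-2 ? ·: aa|Aa|AA
A/II-1 aff I-1×I-2: Aa|AA
A/II-2 aff ·: Aa|AA
A/III-1 aff II-1×II-2: Aa|AA
A/III-2 aff II-1×II-2: Aa|AA
⇒ A over [I-1,I-2,II-1,II-2,III-1,III-2]: 60 consistent
V/I-1 aff ·: Vv|VV
V/I-2 ? ·: vv|Vv|VV
V/II-1 ? I-1×I-2: vv|Vv
V/II-2 un ·: vv
V/III-1 un II-1×II-2: vv
V/III-2 ? II-1×II-2: vv|Vv
⇒ V over [I-1,I-2,II-1,II-2,III-1,III-2]: 12 consistent

II-1 ∈ {AA Vv, AA vv, Aa Vv, Aa vv}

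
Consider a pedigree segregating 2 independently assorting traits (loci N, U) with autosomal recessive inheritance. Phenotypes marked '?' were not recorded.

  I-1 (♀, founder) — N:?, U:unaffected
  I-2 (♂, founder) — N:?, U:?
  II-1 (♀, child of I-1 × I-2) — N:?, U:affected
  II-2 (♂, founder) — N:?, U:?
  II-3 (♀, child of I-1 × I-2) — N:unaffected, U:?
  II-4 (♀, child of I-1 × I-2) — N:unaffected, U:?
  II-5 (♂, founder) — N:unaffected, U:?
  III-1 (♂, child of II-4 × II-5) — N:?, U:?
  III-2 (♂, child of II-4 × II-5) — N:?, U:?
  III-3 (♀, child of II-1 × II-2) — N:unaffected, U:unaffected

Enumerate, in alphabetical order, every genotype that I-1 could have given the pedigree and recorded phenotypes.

N/I-1 ? ·: NN|Nn|nn
N/I-2 ? ·: NN|Nn|nn
N/II-1 ? I-1×I-2: NN|Nn|nn
N/II-2 ? ·: NN|Nn|nn
N/II-3 un I-1×I-2: NN|Nn
N/II-4 un I-1×I-2: NN|Nn
N/II-5 un ·: NN|Nn
N/III-1 ? II-4×II-5: NN|Nn|nn
N/III-2 ? II-4×II-5: NN|Nn|nn
N/III-3 un II-1×II-2: NN|Nn
⇒ N over [I-1,I-2,II-1,II-2,II-3,II-4,II-5,III-1,III-2,III-3]: 1376 consistent
U/I-1 un ·: Uu
U/I-2 ? ·: Uu|uu
U/II-1 aff I-1×I-2: uu
U/II-2 ? ·: UU|Uu
U/II-3 ? I-1×I-2: UU|Uu|uu
U/II-4 ? I-1×I-2: UU|Uu|uu
U/II-5 ? ·: UU|Uu|uu
U/III-1 ? II-4×II-5: UU|Uu|uu
U/III-2 ? II-4×II-5: UU|Uu|uu
U/III-3 un II-1×II-2: Uu
⇒ U over [I-1,I-2,II-1,II-2,II-3,II-4,II-5,III-1,III-2,III-3]: 266 consistent

I-1 ∈ {NN Uu, Nn Uu, nn Uu}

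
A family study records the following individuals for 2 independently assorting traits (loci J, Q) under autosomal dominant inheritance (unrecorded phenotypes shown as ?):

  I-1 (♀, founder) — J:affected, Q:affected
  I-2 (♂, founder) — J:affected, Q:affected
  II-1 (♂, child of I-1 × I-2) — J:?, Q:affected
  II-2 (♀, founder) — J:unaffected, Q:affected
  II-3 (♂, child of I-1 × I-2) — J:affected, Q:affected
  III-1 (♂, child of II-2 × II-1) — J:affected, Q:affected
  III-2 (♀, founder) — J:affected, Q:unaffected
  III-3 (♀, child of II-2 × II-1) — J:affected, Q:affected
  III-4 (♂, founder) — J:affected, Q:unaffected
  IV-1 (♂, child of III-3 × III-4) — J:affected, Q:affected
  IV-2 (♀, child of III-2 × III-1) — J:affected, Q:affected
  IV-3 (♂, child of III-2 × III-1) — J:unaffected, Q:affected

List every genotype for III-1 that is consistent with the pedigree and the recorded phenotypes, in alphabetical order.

J/I-1 aff ·: Jj|JJ
J/I-2 aff ·: Jj|JJ
J/II-1 ? I-1×I-2: Jj|JJ
J/II-2 un ·: jj
J/II-3 aff I-1×I-2: Jj|JJ
J/III-1 aff II-2×II-1: Jj
J/III-2 aff ·: Jj
J/III-3 aff II-2×II-1: Jj
J/III-4 aff ·: Jj|JJ
J/IV-1 aff III-3×III-4: Jj|JJ
J/IV-2 aff III-2×III-1: Jj|JJ
J/IV-3 un III-2×III-1: jj
⇒ J over [I-1,I-2,II-1,II-2,II-3,III-1,III-2,III-3,III-4,IV-1,IV-2,IV-3]: 104 consistent
Q/I-1 aff ·: Qq|QQ
Q/I-2 aff ·: Qq|QQ
Q/II-1 aff I-1×I-2: Qq|QQ
Q/II-2 aff ·: Qq|QQ
Q/II-3 aff I-1×I-2: Qq|QQ
Q/III-1 aff II-2×II-1: Qq|QQ
Q/III-2 un ·: qq
Q/III-3 aff II-2×II-1: Qq|QQ
Q/III-4 un ·: qq
Q/IV-1 aff III-3×III-4: Qq
Q/IV-2 aff III-2×III-1: Qq
Q/IV-3 aff III-2×III-1: Qq
⇒ Q over [I-1,I-2,II-1,II-2,II-3,III-1,III-2,III-3,III-4,IV-1,IV-2,IV-3]: 83 consistent

III-1 ∈ {Jj QQ, Jj Qq}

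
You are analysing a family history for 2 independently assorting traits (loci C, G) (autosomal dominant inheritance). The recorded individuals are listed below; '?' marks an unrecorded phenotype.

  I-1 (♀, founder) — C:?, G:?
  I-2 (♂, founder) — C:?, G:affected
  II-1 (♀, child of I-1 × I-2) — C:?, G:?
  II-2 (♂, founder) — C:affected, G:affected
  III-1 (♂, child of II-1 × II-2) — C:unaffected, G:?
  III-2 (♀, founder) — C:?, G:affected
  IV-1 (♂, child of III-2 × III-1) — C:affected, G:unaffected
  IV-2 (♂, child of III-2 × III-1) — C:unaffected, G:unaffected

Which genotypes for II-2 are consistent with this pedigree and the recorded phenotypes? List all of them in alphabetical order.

II-2 ∈ {Cc GG, Cc Gg}

C/I-1 ? ·: cc|Cc|CC
C/I-2 ? ·: cc|Cc|CC
C/II-1 ? I-1×I-2: cc|Cc
C/II-2 aff ·: Cc
C/III-1 un II-1×II-2: cc
C/III-2 ? ·: Cc
C/IV-1 aff III-2×III-1: Cc
C/IV-2 un III-2×III-1: cc
⇒ C over [I-1,I-2,II-1,II-2,III-1,III-2,IV-1,IV-2]: 11 consistent
G/I-1 ? ·: gg|Gg|GG
G/I-2 aff ·: Gg|GG
G/II-1 ? I-1×I-2: gg|Gg|GG
G/II-2 aff ·: Gg|GG
G/III-1 ? II-1×II-2: gg|Gg
G/III-2 aff ·: Gg
G/IV-1 un III-2×III-1: gg
G/IV-2 un III-2×III-1: gg
⇒ G over [I-1,I-2,II-1,II-2,III-1,III-2,IV-1,IV-2]: 25 consistent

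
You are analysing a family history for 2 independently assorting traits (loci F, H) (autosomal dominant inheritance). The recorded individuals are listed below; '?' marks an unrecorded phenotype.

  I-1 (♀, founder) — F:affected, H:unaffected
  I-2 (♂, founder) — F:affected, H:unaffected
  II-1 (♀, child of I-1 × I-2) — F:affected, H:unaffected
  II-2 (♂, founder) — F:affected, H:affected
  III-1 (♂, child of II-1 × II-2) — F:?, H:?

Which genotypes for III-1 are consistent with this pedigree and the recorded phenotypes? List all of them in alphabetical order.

III-1 ∈ {FF Hh, FF hh, Ff Hh, Ff hh, ff Hh, ff hh}

F/I-1 aff ·: Ff|FF
F/I-2 aff ·: Ff|FF
F/II-1 aff I-1×I-2: Ff|FF
F/II-2 aff ·: Ff|FF
F/III-1 ? II-1×II-2: ff|Ff|FF
⇒ F over [I-1,I-2,II-1,II-2,III-1]: 27 consistent
H/I-1 un ·: hh
H/I-2 un ·: hh
H/II-1 un I-1×I-2: hh
H/II-2 aff ·: Hh|HH
H/III-1 ? II-1×II-2: hh|Hh
⇒ H over [I-1,I-2,II-1,II-2,III-1]: 3 consistent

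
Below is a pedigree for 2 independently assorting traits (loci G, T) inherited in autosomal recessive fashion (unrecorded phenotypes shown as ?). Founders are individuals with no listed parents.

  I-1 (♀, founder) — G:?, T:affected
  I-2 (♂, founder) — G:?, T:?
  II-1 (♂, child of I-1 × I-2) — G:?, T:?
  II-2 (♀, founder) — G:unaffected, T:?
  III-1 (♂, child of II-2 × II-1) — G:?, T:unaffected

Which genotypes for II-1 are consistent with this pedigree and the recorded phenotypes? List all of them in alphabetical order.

II-1 ∈ {GG Tt, GG tt, Gg Tt, Gg tt, gg Tt, gg tt}

G/I-1 ? ·: GG|Gg|gg
G/I-2 ? ·: GG|Gg|gg
G/II-1 ? I-1×I-2: GG|Gg|gg
G/II-2 un ·: GG|Gg
G/III-1 ? II-2×II-1: GG|Gg|gg
⇒ G over [I-1,I-2,II-1,II-2,III-1]: 59 consistent
T/I-1 aff ·: tt
T/I-2 ? ·: TT|Tt|tt
T/II-1 ? I-1×I-2: Tt|tt
T/II-2 ? ·: TT|Tt|tt
T/III-1 un II-2×II-1: TT|Tt
⇒ T over [I-1,I-2,II-1,II-2,III-1]: 14 consistent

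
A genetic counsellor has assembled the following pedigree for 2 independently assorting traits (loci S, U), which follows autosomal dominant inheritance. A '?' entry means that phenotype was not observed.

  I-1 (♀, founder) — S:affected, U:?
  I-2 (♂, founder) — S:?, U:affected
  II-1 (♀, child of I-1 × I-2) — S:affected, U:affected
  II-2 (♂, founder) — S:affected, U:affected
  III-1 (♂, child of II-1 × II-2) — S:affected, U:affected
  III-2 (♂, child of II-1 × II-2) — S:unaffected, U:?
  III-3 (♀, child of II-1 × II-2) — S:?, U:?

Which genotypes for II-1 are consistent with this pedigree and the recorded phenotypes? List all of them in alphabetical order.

S/I-1 aff ·: Ss|SS
S/I-2 ? ·: ss|Ss|SS
S/II-1 aff I-1×I-2: Ss
S/II-2 aff ·: Ss
S/III-1 aff II-1×II-2: Ss|SS
S/III-2 un II-1×II-2: ss
S/III-3 ? II-1×II-2: ss|Ss|SS
⇒ S over [I-1,I-2,II-1,II-2,III-1,III-2,III-3]: 30 consistent
U/I-1 ? ·: uu|Uu|UU
U/I-2 aff ·: Uu|UU
U/II-1 aff I-1×I-2: Uu|UU
U/II-2 aff ·: Uu|UU
U/III-1 aff II-1×II-2: Uu|UU
U/III-2 ? II-1×II-2: uu|Uu|UU
U/III-3 ? II-1×II-2: uu|Uu|UU
⇒ U over [I-1,I-2,II-1,II-2,III-1,III-2,III-3]: 166 consistent

II-1 ∈ {Ss UU, Ss Uu}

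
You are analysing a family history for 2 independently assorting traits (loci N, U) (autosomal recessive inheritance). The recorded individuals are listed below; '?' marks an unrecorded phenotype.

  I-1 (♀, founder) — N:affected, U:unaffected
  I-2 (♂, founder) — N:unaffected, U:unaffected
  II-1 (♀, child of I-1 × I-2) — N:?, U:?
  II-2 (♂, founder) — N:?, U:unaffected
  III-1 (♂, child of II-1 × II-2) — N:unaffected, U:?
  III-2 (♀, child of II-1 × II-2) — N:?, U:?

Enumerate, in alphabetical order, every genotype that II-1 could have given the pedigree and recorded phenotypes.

II-1 ∈ {Nn UU, Nn Uu, Nn uu, nn UU, nn Uu, nn uu}

N/I-1 aff ·: nn
N/I-2 un ·: NN|Nn
N/II-1 ? I-1×I-2: Nn|nn
N/II-2 ? ·: NN|Nn|nn
N/III-1 un II-1×II-2: NN|Nn
N/III-2 ? II-1×II-2: NN|Nn|nn
⇒ N over [I-1,I-2,II-1,II-2,III-1,III-2]: 27 consistent
U/I-1 un ·: UU|Uu
U/I-2 un ·: UU|Uu
U/II-1 ? I-1×I-2: UU|Uu|uu
U/II-2 un ·: UU|Uu
U/III-1 ? II-1×II-2: UU|Uu|uu
U/III-2 ? II-1×II-2: UU|Uu|uu
⇒ U over [I-1,I-2,II-1,II-2,III-1,III-2]: 64 consistent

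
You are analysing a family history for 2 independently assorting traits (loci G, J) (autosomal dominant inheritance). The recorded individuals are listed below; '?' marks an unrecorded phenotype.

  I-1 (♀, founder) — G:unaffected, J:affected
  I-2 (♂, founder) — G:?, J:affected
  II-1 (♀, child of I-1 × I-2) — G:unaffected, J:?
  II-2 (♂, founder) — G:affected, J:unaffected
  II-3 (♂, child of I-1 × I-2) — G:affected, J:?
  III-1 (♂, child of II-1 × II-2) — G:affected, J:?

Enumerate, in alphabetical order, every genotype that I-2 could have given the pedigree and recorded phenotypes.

I-2 ∈ {Gg JJ, Gg Jj}

G/I-1 un ·: gg
G/I-2 ? ·: Gg
G/II-1 un I-1×I-2: gg
G/II-2 aff ·: Gg|GG
G/II-3 aff I-1×I-2: Gg
G/III-1 aff II-1×II-2: Gg
⇒ G over [I-1,I-2,II-1,II-2,II-3,III-1]: 2 consistent
J/I-1 aff ·: Jj|JJ
J/I-2 aff ·: Jj|JJ
J/II-1 ? I-1×I-2: jj|Jj|JJ
J/II-2 un ·: jj
J/II-3 ? I-1×I-2: jj|Jj|JJ
J/III-1 ? II-1×II-2: jj|Jj
⇒ J over [I-1,I-2,II-1,II-2,II-3,III-1]: 25 consistent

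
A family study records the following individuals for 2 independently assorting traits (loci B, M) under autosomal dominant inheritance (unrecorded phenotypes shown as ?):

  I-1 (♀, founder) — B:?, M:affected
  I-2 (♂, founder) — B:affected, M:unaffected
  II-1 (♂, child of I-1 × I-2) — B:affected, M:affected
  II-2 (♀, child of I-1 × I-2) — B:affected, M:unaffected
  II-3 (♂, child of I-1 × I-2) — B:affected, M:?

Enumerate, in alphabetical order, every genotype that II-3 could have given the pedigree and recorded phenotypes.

II-3 ∈ {BB Mm, BB mm, Bb Mm, Bb mm}

B/I-1 ? ·: bb|Bb|BB
B/I-2 aff ·: Bb|BB
B/II-1 aff I-1×I-2: Bb|BB
B/II-2 aff I-1×I-2: Bb|BB
B/II-3 aff I-1×I-2: Bb|BB
⇒ B over [I-1,I-2,II-1,II-2,II-3]: 27 consistent
M/I-1 aff ·: Mm
M/I-2 un ·: mm
M/II-1 aff I-1×I-2: Mm
M/II-2 un I-1×I-2: mm
M/II-3 ? I-1×I-2: mm|Mm
⇒ M over [I-1,I-2,II-1,II-2,II-3]: 2 consistent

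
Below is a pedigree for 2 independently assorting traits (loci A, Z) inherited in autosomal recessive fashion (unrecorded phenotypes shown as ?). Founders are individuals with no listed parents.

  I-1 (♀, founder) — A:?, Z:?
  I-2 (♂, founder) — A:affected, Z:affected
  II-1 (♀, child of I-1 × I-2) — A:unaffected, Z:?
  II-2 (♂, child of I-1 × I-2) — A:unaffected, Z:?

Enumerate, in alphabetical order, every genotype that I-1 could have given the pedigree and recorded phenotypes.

I-1 ∈ {AA ZZ, AA Zz, AA zz, Aa ZZ, Aa Zz, Aa zz}

A/I-1 ? ·: AA|Aa
A/I-2 aff ·: aa
A/II-1 un I-1×I-2: Aa
A/II-2 un I-1×I-2: Aa
⇒ A over [I-1,I-2,II-1,II-2]: 2 consistent
Z/I-1 ? ·: ZZ|Zz|zz
Z/I-2 aff ·: zz
Z/II-1 ? I-1×I-2: Zz|zz
Z/II-2 ? I-1×I-2: Zz|zz
⇒ Z over [I-1,I-2,II-1,II-2]: 6 consistent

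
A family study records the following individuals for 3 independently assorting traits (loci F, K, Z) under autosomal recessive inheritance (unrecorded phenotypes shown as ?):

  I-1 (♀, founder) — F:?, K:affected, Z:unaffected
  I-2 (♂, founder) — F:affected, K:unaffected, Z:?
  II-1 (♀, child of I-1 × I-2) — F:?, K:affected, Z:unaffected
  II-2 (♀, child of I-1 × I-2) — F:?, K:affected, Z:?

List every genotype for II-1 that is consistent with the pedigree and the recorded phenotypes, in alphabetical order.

F/I-1 ? ·: FF|Ff|ff
F/I-2 aff ·: ff
F/II-1 ? I-1×I-2: Ff|ff
F/II-2 ? I-1×I-2: Ff|ff
⇒ F over [I-1,I-2,II-1,II-2]: 6 consistent
K/I-1 aff ·: kk
K/I-2 un ·: Kk
K/II-1 aff I-1×I-2: kk
K/II-2 aff I-1×I-2: kk
⇒ K over [I-1,I-2,II-1,II-2]: 1 consistent
Z/I-1 un ·: ZZ|Zz
Z/I-2 ? ·: ZZ|Zz|zz
Z/II-1 un I-1×I-2: ZZ|Zz
Z/II-2 ? I-1×I-2: ZZ|Zz|zz
⇒ Z over [I-1,I-2,II-1,II-2]: 18 consistent

II-1 ∈ {Ff kk ZZ, Ff kk Zz, ff kk ZZ, ff kk Zz}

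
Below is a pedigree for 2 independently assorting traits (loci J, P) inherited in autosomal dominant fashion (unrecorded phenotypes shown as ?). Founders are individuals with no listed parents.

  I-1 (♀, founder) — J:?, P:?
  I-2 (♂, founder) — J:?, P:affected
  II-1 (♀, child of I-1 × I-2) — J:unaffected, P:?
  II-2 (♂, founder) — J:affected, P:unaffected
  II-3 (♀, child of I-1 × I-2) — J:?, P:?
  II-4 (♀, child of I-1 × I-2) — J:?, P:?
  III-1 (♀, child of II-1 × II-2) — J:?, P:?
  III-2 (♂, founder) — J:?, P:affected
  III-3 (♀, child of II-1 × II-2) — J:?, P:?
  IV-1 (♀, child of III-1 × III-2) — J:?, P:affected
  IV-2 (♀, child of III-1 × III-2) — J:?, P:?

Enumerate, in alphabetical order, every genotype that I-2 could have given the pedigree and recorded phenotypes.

J/I-1 ? ·: jj|Jj
J/I-2 ? ·: jj|Jj
J/II-1 un I-1×I-2: jj
J/II-2 aff ·: Jj|JJ
J/II-3 ? I-1×I-2: jj|Jj|JJ
J/II-4 ? I-1×I-2: jj|Jj|JJ
J/III-1 ? II-1×II-2: jj|Jj
J/III-2 ? ·: jj|Jj|JJ
J/III-3 ? II-1×II-2: jj|Jj
J/IV-1 ? III-1×III-2: jj|Jj|JJ
J/IV-2 ? III-1×III-2: jj|Jj|JJ
⇒ J over [I-1,I-2,II-1,II-2,II-3,II-4,III-1,III-2,III-3,IV-1,IV-2]: 1134 consistent
P/I-1 ? ·: pp|Pp|PP
P/I-2 aff ·: Pp|PP
P/II-1 ? I-1×I-2: pp|Pp|PP
P/II-2 un ·: pp
P/II-3 ? I-1×I-2: pp|Pp|PP
P/II-4 ? I-1×I-2: pp|Pp|PP
P/III-1 ? II-1×II-2: pp|Pp
P/III-2 aff ·: Pp|PP
P/III-3 ? II-1×II-2: pp|Pp
P/IV-1 aff III-1×III-2: Pp|PP
P/IV-2 ? III-1×III-2: pp|Pp|PP
⇒ P over [I-1,I-2,II-1,II-2,II-3,II-4,III-1,III-2,III-3,IV-1,IV-2]: 791 consistent

I-2 ∈ {Jj PP, Jj Pp, jj PP, jj Pp}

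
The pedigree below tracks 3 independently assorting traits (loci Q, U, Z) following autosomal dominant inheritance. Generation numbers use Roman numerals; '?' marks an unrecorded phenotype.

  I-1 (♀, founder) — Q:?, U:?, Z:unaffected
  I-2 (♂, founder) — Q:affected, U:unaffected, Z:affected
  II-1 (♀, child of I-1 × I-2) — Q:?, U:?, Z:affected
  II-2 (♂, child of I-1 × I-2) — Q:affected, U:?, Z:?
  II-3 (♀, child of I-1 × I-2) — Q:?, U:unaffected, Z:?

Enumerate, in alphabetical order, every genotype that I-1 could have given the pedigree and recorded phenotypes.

I-1 ∈ {QQ Uu zz, QQ uu zz, Qq Uu zz, Qq uu zz, qq Uu zz, qq uu zz}

Q/I-1 ? ·: qq|Qq|QQ
Q/I-2 aff ·: Qq|QQ
Q/II-1 ? I-1×I-2: qq|Qq|QQ
Q/II-2 aff I-1×I-2: Qq|QQ
Q/II-3 ? I-1×I-2: qq|Qq|QQ
⇒ Q over [I-1,I-2,II-1,II-2,II-3]: 40 consistent
U/I-1 ? ·: uu|Uu
U/I-2 un ·: uu
U/II-1 ? I-1×I-2: uu|Uu
U/II-2 ? I-1×I-2: uu|Uu
U/II-3 un I-1×I-2: uu
⇒ U over [I-1,I-2,II-1,II-2,II-3]: 5 consistent
Z/I-1 un ·: zz
Z/I-2 aff ·: Zz|ZZ
Z/II-1 aff I-1×I-2: Zz
Z/II-2 ? I-1×I-2: zz|Zz
Z/II-3 ? I-1×I-2: zz|Zz
⇒ Z over [I-1,I-2,II-1,II-2,II-3]: 5 consistent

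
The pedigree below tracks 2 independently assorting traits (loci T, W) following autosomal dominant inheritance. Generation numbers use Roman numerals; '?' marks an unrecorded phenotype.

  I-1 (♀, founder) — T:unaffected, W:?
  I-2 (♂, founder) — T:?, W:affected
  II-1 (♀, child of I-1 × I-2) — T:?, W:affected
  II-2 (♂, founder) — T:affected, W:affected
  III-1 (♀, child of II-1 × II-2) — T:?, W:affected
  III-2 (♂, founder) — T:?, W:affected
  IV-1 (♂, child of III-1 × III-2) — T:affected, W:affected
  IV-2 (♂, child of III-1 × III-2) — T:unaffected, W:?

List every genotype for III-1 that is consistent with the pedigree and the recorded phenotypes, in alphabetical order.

T/I-1 un ·: tt
T/I-2 ? ·: tt|Tt|TT
T/II-1 ? I-1×I-2: tt|Tt
T/II-2 aff ·: Tt|TT
T/III-1 ? II-1×II-2: tt|Tt
T/III-2 ? ·: tt|Tt
T/IV-1 aff III-1×III-2: Tt|TT
T/IV-2 un III-1×III-2: tt
⇒ T over [I-1,I-2,II-1,II-2,III-1,III-2,IV-1,IV-2]: 28 consistent
W/I-1 ? ·: ww|Ww|WW
W/I-2 aff ·: Ww|WW
W/II-1 aff I-1×I-2: Ww|WW
W/II-2 aff ·: Ww|WW
W/III-1 aff II-1×II-2: Ww|WW
W/III-2 aff ·: Ww|WW
W/IV-1 aff III-1×III-2: Ww|WW
W/IV-2 ? III-1×III-2: ww|Ww|WW
⇒ W over [I-1,I-2,II-1,II-2,III-1,III-2,IV-1,IV-2]: 230 consistent

III-1 ∈ {Tt WW, Tt Ww, tt WW, tt Ww}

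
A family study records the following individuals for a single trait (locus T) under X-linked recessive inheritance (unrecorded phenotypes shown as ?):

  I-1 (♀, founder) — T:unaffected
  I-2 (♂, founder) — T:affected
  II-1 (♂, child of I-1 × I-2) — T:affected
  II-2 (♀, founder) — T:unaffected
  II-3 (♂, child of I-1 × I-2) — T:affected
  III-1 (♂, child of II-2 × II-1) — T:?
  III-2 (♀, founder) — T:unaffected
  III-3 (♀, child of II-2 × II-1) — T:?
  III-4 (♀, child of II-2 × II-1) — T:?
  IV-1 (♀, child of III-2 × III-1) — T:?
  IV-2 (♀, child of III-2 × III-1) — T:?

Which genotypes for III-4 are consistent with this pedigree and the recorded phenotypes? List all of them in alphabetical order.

III-4 ∈ {X^TX^t, X^tX^t}

T/I-1 un ·: X^TX^t
T/I-2 aff ·: X^tY
T/II-1 aff I-1×I-2: X^tY
T/II-2 un ·: X^TX^T|X^TX^t
T/II-3 aff I-1×I-2: X^tY
T/III-1 ? II-2×II-1: X^TY|X^tY
T/III-2 un ·: X^TX^T|X^TX^t
T/III-3 ? II-2×II-1: X^TX^t|X^tX^t
T/III-4 ? II-2×II-1: X^TX^t|X^tX^t
T/IV-1 ? III-2×III-1: X^TX^T|X^TX^t|X^tX^t
T/IV-2 ? III-2×III-1: X^TX^T|X^TX^t|X^tX^t
⇒ T over [I-1,I-2,II-1,II-2,II-3,III-1,III-2,III-3,III-4,IV-1,IV-2]: 45 consistent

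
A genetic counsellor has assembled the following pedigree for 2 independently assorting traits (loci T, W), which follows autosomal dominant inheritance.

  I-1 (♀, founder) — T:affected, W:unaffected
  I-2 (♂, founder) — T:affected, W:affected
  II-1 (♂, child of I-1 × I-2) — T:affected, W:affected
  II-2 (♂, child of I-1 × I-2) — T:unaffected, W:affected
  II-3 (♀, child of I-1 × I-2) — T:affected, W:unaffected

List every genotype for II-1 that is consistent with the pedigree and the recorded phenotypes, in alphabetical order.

T/I-1 aff ·: Tt
T/I-2 aff ·: Tt
T/II-1 aff I-1×I-2: Tt|TT
T/II-2 un I-1×I-2: tt
T/II-3 aff I-1×I-2: Tt|TT
⇒ T over [I-1,I-2,II-1,II-2,II-3]: 4 consistent
W/I-1 un ·: ww
W/I-2 aff ·: Ww
W/II-1 aff I-1×I-2: Ww
W/II-2 aff I-1×I-2: Ww
W/II-3 un I-1×I-2: ww
⇒ W over [I-1,I-2,II-1,II-2,II-3]: 1 consistent

II-1 ∈ {TT Ww, Tt Ww}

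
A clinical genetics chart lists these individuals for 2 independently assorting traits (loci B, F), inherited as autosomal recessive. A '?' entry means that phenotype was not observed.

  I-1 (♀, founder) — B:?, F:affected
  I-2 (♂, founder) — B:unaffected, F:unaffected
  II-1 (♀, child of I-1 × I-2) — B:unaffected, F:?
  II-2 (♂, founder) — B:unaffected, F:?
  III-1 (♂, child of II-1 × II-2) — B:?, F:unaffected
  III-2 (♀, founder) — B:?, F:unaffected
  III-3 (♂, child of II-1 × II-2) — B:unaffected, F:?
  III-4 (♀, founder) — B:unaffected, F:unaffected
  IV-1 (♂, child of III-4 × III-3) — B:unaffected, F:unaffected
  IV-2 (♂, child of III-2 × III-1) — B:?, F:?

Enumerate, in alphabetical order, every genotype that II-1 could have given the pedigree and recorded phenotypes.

II-1 ∈ {BB Ff, BB ff, Bb Ff, Bb ff}

B/I-1 ? ·: BB|Bb|bb
B/I-2 un ·: BB|Bb
B/II-1 un I-1×I-2: BB|Bb
B/II-2 un ·: BB|Bb
B/III-1 ? II-1×II-2: BB|Bb|bb
B/III-2 ? ·: BB|Bb|bb
B/III-3 un II-1×II-2: BB|Bb
B/III-4 un ·: BB|Bb
B/IV-1 un III-4×III-3: BB|Bb
B/IV-2 ? III-2×III-1: BB|Bb|bb
⇒ B over [I-1,I-2,II-1,II-2,III-1,III-2,III-3,III-4,IV-1,IV-2]: 1266 consistent
F/I-1 aff ·: ff
F/I-2 un ·: FF|Ff
F/II-1 ? I-1×I-2: Ff|ff
F/II-2 ? ·: FF|Ff|ff
F/III-1 un II-1×II-2: FF|Ff
F/III-2 un ·: FF|Ff
F/III-3 ? II-1×II-2: FF|Ff|ff
F/III-4 un ·: FF|Ff
F/IV-1 un III-4×III-3: FF|Ff
F/IV-2 ? III-2×III-1: FF|Ff|ff
⇒ F over [I-1,I-2,II-1,II-2,III-1,III-2,III-3,III-4,IV-1,IV-2]: 366 consistent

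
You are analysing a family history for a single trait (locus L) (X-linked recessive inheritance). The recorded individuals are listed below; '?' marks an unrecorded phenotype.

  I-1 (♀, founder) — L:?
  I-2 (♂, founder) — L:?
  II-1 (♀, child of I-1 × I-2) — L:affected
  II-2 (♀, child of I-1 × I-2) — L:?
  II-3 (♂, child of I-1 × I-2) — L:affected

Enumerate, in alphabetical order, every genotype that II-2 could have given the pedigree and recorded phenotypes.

II-2 ∈ {X^LX^l, X^lX^l}

L/I-1 ? ·: X^LX^l|X^lX^l
L/I-2 ? ·: X^lY
L/II-1 aff I-1×I-2: X^lX^l
L/II-2 ? I-1×I-2: X^LX^l|X^lX^l
L/II-3 aff I-1×I-2: X^lY
⇒ L over [I-1,I-2,II-1,II-2,II-3]: 3 consistent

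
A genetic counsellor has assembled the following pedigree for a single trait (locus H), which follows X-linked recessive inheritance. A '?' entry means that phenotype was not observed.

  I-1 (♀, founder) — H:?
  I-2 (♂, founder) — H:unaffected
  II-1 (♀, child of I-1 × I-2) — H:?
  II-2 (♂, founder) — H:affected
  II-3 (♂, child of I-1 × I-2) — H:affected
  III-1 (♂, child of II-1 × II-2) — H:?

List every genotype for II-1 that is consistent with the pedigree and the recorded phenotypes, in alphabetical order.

II-1 ∈ {X^HX^H, X^HX^h}

H/I-1 ? ·: X^HX^h|X^hX^h
H/I-2 un ·: X^HY
H/II-1 ? I-1×I-2: X^HX^H|X^HX^h
H/II-2 aff ·: X^hY
H/II-3 aff I-1×I-2: X^hY
H/III-1 ? II-1×II-2: X^HY|X^hY
⇒ H over [I-1,I-2,II-1,II-2,II-3,III-1]: 5 consistent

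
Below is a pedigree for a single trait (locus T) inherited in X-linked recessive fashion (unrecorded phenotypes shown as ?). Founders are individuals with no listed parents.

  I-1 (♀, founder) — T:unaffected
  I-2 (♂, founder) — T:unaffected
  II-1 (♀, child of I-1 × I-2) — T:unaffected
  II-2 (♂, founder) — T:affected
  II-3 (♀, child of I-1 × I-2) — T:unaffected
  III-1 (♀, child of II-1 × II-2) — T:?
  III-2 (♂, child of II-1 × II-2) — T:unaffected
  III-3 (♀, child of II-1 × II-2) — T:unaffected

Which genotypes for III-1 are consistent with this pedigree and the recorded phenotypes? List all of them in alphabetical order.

T/I-1 un ·: X^TX^T|X^TX^t
T/I-2 un ·: X^TY
T/II-1 un I-1×I-2: X^TX^T|X^TX^t
T/II-2 aff ·: X^tY
T/II-3 un I-1×I-2: X^TX^T|X^TX^t
T/III-1 ? II-1×II-2: X^TX^t|X^tX^t
T/III-2 un II-1×II-2: X^TY
T/III-3 un II-1×II-2: X^TX^t
⇒ T over [I-1,I-2,II-1,II-2,II-3,III-1,III-2,III-3]: 7 consistent

III-1 ∈ {X^TX^t, X^tX^t}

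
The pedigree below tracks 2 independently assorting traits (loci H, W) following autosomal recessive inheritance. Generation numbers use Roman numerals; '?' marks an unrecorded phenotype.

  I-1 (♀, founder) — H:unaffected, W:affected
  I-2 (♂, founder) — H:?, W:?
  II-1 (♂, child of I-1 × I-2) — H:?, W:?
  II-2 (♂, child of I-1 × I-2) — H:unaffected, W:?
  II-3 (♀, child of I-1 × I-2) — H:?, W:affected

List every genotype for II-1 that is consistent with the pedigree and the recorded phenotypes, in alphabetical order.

H/I-1 un ·: HH|Hh
H/I-2 ? ·: HH|Hh|hh
H/II-1 ? I-1×I-2: HH|Hh|hh
H/II-2 un I-1×I-2: HH|Hh
H/II-3 ? I-1×I-2: HH|Hh|hh
⇒ H over [I-1,I-2,II-1,II-2,II-3]: 40 consistent
W/I-1 aff ·: ww
W/I-2 ? ·: Ww|ww
W/II-1 ? I-1×I-2: Ww|ww
W/II-2 ? I-1×I-2: Ww|ww
W/II-3 aff I-1×I-2: ww
⇒ W over [I-1,I-2,II-1,II-2,II-3]: 5 consistent

II-1 ∈ {HH Ww, HH ww, Hh Ww, Hh ww, hh Ww, hh ww}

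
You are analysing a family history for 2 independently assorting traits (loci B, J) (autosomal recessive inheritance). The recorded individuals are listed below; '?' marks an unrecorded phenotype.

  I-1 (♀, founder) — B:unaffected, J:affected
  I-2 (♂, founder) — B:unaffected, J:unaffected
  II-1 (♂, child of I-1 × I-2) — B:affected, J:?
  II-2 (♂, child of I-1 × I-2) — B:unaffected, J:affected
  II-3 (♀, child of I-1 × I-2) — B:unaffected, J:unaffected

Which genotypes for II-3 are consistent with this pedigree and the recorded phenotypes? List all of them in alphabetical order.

B/I-1 un ·: Bb
B/I-2 un ·: Bb
B/II-1 aff I-1×I-2: bb
B/II-2 un I-1×I-2: BB|Bb
B/II-3 un I-1×I-2: BB|Bb
⇒ B over [I-1,I-2,II-1,II-2,II-3]: 4 consistent
J/I-1 aff ·: jj
J/I-2 un ·: Jj
J/II-1 ? I-1×I-2: Jj|jj
J/II-2 aff I-1×I-2: jj
J/II-3 un I-1×I-2: Jj
⇒ J over [I-1,I-2,II-1,II-2,II-3]: 2 consistent

II-3 ∈ {BB Jj, Bb Jj}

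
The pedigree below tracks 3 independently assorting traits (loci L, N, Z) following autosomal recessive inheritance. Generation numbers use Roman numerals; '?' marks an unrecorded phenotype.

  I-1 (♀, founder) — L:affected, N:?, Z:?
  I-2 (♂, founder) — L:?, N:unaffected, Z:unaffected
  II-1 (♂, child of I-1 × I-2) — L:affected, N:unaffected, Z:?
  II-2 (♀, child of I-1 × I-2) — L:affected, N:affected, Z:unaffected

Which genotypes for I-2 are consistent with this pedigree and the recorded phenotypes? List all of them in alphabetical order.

I-2 ∈ {Ll Nn ZZ, Ll Nn Zz, ll Nn ZZ, ll Nn Zz}

L/I-1 aff ·: ll
L/I-2 ? ·: Ll|ll
L/II-1 aff I-1×I-2: ll
L/II-2 aff I-1×I-2: ll
⇒ L over [I-1,I-2,II-1,II-2]: 2 consistent
N/I-1 ? ·: Nn|nn
N/I-2 un ·: Nn
N/II-1 un I-1×I-2: NN|Nn
N/II-2 aff I-1×I-2: nn
⇒ N over [I-1,I-2,II-1,II-2]: 3 consistent
Z/I-1 ? ·: ZZ|Zz|zz
Z/I-2 un ·: ZZ|Zz
Z/II-1 ? I-1×I-2: ZZ|Zz|zz
Z/II-2 un I-1×I-2: ZZ|Zz
⇒ Z over [I-1,I-2,II-1,II-2]: 18 consistent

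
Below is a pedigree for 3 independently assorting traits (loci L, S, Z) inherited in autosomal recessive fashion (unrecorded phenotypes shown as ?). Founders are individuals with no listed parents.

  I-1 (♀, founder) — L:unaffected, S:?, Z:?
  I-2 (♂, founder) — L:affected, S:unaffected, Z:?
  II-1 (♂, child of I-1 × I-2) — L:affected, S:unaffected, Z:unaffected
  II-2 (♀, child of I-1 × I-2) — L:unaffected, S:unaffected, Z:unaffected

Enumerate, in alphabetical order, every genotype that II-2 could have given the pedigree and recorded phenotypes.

II-2 ∈ {Ll SS ZZ, Ll SS Zz, Ll Ss ZZ, Ll Ss Zz}

L/I-1 un ·: Ll
L/I-2 aff ·: ll
L/II-1 aff I-1×I-2: ll
L/II-2 un I-1×I-2: Ll
⇒ L over [I-1,I-2,II-1,II-2]: 1 consistent
S/I-1 ? ·: SS|Ss|ss
S/I-2 un ·: SS|Ss
S/II-1 un I-1×I-2: SS|Ss
S/II-2 un I-1×I-2: SS|Ss
⇒ S over [I-1,I-2,II-1,II-2]: 15 consistent
Z/I-1 ? ·: ZZ|Zz|zz
Z/I-2 ? ·: ZZ|Zz|zz
Z/II-1 un I-1×I-2: ZZ|Zz
Z/II-2 un I-1×I-2: ZZ|Zz
⇒ Z over [I-1,I-2,II-1,II-2]: 17 consistent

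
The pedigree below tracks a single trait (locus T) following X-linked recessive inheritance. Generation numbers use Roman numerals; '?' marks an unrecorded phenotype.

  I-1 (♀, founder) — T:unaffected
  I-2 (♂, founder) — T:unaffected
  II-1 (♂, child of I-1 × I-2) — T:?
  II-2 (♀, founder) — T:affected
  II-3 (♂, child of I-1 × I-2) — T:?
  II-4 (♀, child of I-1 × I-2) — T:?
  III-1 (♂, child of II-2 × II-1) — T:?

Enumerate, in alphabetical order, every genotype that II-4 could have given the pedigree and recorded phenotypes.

II-4 ∈ {X^TX^T, X^TX^t}

T/I-1 un ·: X^TX^T|X^TX^t
T/I-2 un ·: X^TY
T/II-1 ? I-1×I-2: X^TY|X^tY
T/II-2 aff ·: X^tX^t
T/II-3 ? I-1×I-2: X^TY|X^tY
T/II-4 ? I-1×I-2: X^TX^T|X^TX^t
T/III-1 ? II-2×II-1: X^tY
⇒ T over [I-1,I-2,II-1,II-2,II-3,II-4,III-1]: 9 consistent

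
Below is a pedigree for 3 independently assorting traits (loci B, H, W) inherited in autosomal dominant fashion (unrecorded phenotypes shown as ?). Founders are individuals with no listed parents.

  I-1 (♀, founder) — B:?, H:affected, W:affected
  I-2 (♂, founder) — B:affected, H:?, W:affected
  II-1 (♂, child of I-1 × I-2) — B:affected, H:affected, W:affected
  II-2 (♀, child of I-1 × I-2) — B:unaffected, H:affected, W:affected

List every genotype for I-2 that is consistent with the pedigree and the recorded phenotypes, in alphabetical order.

B/I-1 ? ·: bb|Bb
B/I-2 aff ·: Bb
B/II-1 aff I-1×I-2: Bb|BB
B/II-2 un I-1×I-2: bb
⇒ B over [I-1,I-2,II-1,II-2]: 3 consistent
H/I-1 aff ·: Hh|HH
H/I-2 ? ·: hh|Hh|HH
H/II-1 aff I-1×I-2: Hh|HH
H/II-2 aff I-1×I-2: Hh|HH
⇒ H over [I-1,I-2,II-1,II-2]: 15 consistent
W/I-1 aff ·: Ww|WW
W/I-2 aff ·: Ww|WW
W/II-1 aff I-1×I-2: Ww|WW
W/II-2 aff I-1×I-2: Ww|WW
⇒ W over [I-1,I-2,II-1,II-2]: 13 consistent

I-2 ∈ {Bb HH WW, Bb HH Ww, Bb Hh WW, Bb Hh Ww, Bb hh WW, Bb hh Ww}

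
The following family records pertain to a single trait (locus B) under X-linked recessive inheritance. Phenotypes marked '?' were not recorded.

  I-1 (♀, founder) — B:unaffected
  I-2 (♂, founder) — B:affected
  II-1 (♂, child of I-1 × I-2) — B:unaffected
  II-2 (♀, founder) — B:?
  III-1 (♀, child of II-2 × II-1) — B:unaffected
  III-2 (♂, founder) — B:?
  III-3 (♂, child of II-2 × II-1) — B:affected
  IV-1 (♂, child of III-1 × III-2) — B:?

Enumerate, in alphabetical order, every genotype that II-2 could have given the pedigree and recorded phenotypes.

B/I-1 un ·: X^BX^B|X^BX^b
B/I-2 aff ·: X^bY
B/II-1 un I-1×I-2: X^BY
B/II-2 ? ·: X^BX^b|X^bX^b
B/III-1 un II-2×II-1: X^BX^B|X^BX^b
B/III-2 ? ·: X^BY|X^bY
B/III-3 aff II-2×II-1: X^bY
B/IV-1 ? III-1×III-2: X^BY|X^bY
⇒ B over [I-1,I-2,II-1,II-2,III-1,III-2,III-3,IV-1]: 20 consistent

II-2 ∈ {X^BX^b, X^bX^b}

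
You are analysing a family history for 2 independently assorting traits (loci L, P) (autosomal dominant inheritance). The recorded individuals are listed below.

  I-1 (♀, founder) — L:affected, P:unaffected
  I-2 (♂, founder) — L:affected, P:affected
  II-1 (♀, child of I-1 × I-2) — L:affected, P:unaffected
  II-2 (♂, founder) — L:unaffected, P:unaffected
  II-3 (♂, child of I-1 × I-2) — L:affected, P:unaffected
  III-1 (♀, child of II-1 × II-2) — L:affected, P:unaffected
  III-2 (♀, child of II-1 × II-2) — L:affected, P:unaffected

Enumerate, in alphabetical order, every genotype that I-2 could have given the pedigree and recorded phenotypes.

L/I-1 aff ·: Ll|LL
L/I-2 aff ·: Ll|LL
L/II-1 aff I-1×I-2: Ll|LL
L/II-2 un ·: ll
L/II-3 aff I-1×I-2: Ll|LL
L/III-1 aff II-1×II-2: Ll
L/III-2 aff II-1×II-2: Ll
⇒ L over [I-1,I-2,II-1,II-2,II-3,III-1,III-2]: 13 consistent
P/I-1 un ·: pp
P/I-2 aff ·: Pp
P/II-1 un I-1×I-2: pp
P/II-2 un ·: pp
P/II-3 un I-1×I-2: pp
P/III-1 un II-1×II-2: pp
P/III-2 un II-1×II-2: pp
⇒ P over [I-1,I-2,II-1,II-2,II-3,III-1,III-2]: 1 consistent

I-2 ∈ {LL Pp, Ll Pp}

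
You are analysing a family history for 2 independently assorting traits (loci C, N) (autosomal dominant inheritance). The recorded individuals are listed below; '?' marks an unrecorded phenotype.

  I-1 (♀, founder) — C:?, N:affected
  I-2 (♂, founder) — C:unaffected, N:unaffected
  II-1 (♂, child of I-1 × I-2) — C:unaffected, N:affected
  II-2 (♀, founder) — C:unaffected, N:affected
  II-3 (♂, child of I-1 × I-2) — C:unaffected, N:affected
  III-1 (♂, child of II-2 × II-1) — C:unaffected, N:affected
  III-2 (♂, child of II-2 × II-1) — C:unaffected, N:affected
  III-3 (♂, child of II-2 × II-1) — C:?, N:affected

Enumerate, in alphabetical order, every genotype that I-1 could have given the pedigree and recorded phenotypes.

C/I-1 ? ·: cc|Cc
C/I-2 un ·: cc
C/II-1 un I-1×I-2: cc
C/II-2 un ·: cc
C/II-3 un I-1×I-2: cc
C/III-1 un II-2×II-1: cc
C/III-2 un II-2×II-1: cc
C/III-3 ? II-2×II-1: cc
⇒ C over [I-1,I-2,II-1,II-2,II-3,III-1,III-2,III-3]: 2 consistent
N/I-1 aff ·: Nn|NN
N/I-2 un ·: nn
N/II-1 aff I-1×I-2: Nn
N/II-2 aff ·: Nn|NN
N/II-3 aff I-1×I-2: Nn
N/III-1 aff II-2×II-1: Nn|NN
N/III-2 aff II-2×II-1: Nn|NN
N/III-3 aff II-2×II-1: Nn|NN
⇒ N over [I-1,I-2,II-1,II-2,II-3,III-1,III-2,III-3]: 32 consistent

I-1 ∈ {Cc NN, Cc Nn, cc NN, cc Nn}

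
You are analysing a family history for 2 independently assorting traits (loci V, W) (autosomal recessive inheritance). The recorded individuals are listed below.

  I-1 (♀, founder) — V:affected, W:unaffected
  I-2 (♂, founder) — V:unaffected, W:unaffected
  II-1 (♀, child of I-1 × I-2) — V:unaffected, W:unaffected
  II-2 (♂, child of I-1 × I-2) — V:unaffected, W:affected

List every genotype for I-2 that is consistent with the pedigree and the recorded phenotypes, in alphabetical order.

V/I-1 aff ·: vv
V/I-2 un ·: VV|Vv
V/II-1 un I-1×I-2: Vv
V/II-2 un I-1×I-2: Vv
⇒ V over [I-1,I-2,II-1,II-2]: 2 consistent
W/I-1 un ·: Ww
W/I-2 un ·: Ww
W/II-1 un I-1×I-2: WW|Ww
W/II-2 aff I-1×I-2: ww
⇒ W over [I-1,I-2,II-1,II-2]: 2 consistent

I-2 ∈ {VV Ww, Vv Ww}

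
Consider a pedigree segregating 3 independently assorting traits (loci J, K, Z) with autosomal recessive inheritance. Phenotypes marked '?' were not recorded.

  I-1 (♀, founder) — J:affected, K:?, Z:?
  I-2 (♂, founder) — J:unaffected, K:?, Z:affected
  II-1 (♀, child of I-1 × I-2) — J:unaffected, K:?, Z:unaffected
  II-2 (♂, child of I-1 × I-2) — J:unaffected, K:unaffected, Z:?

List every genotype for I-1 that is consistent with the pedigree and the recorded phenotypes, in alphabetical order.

J/I-1 aff ·: jj
J/I-2 un ·: JJ|Jj
J/II-1 un I-1×I-2: Jj
J/II-2 un I-1×I-2: Jj
⇒ J over [I-1,I-2,II-1,II-2]: 2 consistent
K/I-1 ? ·: KK|Kk|kk
K/I-2 ? ·: KK|Kk|kk
K/II-1 ? I-1×I-2: KK|Kk|kk
K/II-2 un I-1×I-2: KK|Kk
⇒ K over [I-1,I-2,II-1,II-2]: 21 consistent
Z/I-1 ? ·: ZZ|Zz
Z/I-2 aff ·: zz
Z/II-1 un I-1×I-2: Zz
Z/II-2 ? I-1×I-2: Zz|zz
⇒ Z over [I-1,I-2,II-1,II-2]: 3 consistent

I-1 ∈ {jj KK ZZ, jj KK Zz, jj Kk ZZ, jj Kk Zz, jj kk ZZ, jj kk Zz}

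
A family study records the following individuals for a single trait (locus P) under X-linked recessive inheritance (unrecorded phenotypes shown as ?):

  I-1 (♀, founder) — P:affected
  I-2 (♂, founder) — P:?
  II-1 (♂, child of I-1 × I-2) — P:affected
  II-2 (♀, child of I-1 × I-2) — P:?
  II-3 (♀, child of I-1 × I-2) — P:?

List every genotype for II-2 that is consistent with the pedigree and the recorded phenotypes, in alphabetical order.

II-2 ∈ {X^PX^p, X^pX^p}

P/I-1 aff ·: X^pX^p
P/I-2 ? ·: X^PY|X^pY
P/II-1 aff I-1×I-2: X^pY
P/II-2 ? I-1×I-2: X^PX^p|X^pX^p
P/II-3 ? I-1×I-2: X^PX^p|X^pX^p
⇒ P over [I-1,I-2,II-1,II-2,II-3]: 2 consistent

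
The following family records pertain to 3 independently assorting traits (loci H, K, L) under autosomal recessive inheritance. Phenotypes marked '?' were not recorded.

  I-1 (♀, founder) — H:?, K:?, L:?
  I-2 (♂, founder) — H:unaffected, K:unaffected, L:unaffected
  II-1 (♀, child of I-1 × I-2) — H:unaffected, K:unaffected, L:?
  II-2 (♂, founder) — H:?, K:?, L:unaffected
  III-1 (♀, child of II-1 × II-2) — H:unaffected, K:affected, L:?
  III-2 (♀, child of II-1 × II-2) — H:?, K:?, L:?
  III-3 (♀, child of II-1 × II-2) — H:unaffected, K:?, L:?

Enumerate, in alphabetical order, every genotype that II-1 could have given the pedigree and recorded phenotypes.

II-1 ∈ {HH Kk LL, HH Kk Ll, HH Kk ll, Hh Kk LL, Hh Kk Ll, Hh Kk ll}

H/I-1 ? ·: HH|Hh|hh
H/I-2 un ·: HH|Hh
H/II-1 un I-1×I-2: HH|Hh
H/II-2 ? ·: HH|Hh|hh
H/III-1 un II-1×II-2: HH|Hh
H/III-2 ? II-1×II-2: HH|Hh|hh
H/III-3 un II-1×II-2: HH|Hh
⇒ H over [I-1,I-2,II-1,II-2,III-1,III-2,III-3]: 150 consistent
K/I-1 ? ·: KK|Kk|kk
K/I-2 un ·: KK|Kk
K/II-1 un I-1×I-2: Kk
K/II-2 ? ·: Kk|kk
K/III-1 aff II-1×II-2: kk
K/III-2 ? II-1×II-2: KK|Kk|kk
K/III-3 ? II-1×II-2: KK|Kk|kk
⇒ K over [I-1,I-2,II-1,II-2,III-1,III-2,III-3]: 65 consistent
L/I-1 ? ·: LL|Ll|ll
L/I-2 un ·: LL|Ll
L/II-1 ? I-1×I-2: LL|Ll|ll
L/II-2 un ·: LL|Ll
L/III-1 ? II-1×II-2: LL|Ll|ll
L/III-2 ? II-1×II-2: LL|Ll|ll
L/III-3 ? II-1×II-2: LL|Ll|ll
⇒ L over [I-1,I-2,II-1,II-2,III-1,III-2,III-3]: 229 consistent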